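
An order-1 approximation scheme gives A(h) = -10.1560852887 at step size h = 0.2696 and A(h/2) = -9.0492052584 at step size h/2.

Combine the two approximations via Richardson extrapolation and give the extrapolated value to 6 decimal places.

-7.942325

With r = 1 the leading error scales as h^1, so the weight is 2^1 = 2.
2^1*A(h/2) = -18.0984105168; minus A(h) gives -7.9423252281.
Extrapolated: (-7.9423252281) / 1 = -7.9423252281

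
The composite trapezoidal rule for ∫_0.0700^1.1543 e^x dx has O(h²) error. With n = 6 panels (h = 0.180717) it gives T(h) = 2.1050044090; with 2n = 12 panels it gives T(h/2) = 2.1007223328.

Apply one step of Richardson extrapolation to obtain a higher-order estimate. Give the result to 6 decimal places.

2.099295

Order 2 gives 2^r = 4 and 2^r − 1 = 3.
2^2 × A(h/2) = 8.4028893312; minus A(h) gives 6.2978849222.
Extrapolated: 6.2978849222 / 3 = 2.0992949741
Gap between inputs: 4.282e-03; correction applied: −0.0014273587.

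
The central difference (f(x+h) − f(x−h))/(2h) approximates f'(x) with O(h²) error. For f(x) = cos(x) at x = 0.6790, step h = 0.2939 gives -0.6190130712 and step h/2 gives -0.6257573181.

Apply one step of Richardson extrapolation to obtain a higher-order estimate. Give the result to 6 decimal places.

-0.628005

Leading term ∝ h^2; use weight 4 = 2^2.
4·(-0.6257573181) − (-0.6190130712) = -1.8840162012
Divide by 2^2 − 1 = 3.
(-1.8840162012) ÷ 3 = -0.6280054004
Gap between inputs: 6.744e-03; correction applied: −0.0022480823.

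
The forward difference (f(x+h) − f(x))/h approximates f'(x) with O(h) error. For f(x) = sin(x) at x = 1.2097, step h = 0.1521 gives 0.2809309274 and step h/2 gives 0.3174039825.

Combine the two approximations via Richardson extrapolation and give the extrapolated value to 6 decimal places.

0.353877

Order 1 gives 2^r = 2 and 2^r − 1 = 1.
Numerator 2*A(h/2) − A(h) = 2*0.3174039825 − 0.2809309274 = 0.3538770376
Divide by 2^1 − 1 = 1.
R = 0.3538770376/1 = 0.3538770376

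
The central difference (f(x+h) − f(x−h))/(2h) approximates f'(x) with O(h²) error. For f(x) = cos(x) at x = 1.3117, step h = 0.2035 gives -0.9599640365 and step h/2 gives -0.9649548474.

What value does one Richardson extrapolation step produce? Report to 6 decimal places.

Leading term ∝ h^2; use weight 4 = 2^2.
4*(-0.9649548474) − (-0.9599640365) = -2.8998553531
Divide by 2^2 − 1 = 3.
So the Richardson estimate is -0.9666184510.
Shift from A(h/2): −0.0016636036.

-0.966618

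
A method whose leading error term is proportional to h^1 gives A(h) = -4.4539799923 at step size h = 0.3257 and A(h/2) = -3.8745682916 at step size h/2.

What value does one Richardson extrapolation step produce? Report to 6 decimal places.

Leading term ∝ h^1; use weight 2 = 2^1.
2*(-3.8745682916) − (-4.4539799923) = -3.2951565909
Divide by 2^1 − 1 = 1.
R = (-3.2951565909)/1 = -3.2951565909

-3.295157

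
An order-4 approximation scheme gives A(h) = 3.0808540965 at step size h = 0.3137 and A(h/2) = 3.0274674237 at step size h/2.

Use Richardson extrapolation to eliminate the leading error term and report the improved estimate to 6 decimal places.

Error is O(h^4); halving h shrinks it by 2^4 = 16.
Numerator 16*A(h/2) − A(h) = 16*3.0274674237 − 3.0808540965 = 45.3586246827
R = 45.3586246827/15 = 3.0239083122
Shift from A(h/2): −0.0035591115.

3.023908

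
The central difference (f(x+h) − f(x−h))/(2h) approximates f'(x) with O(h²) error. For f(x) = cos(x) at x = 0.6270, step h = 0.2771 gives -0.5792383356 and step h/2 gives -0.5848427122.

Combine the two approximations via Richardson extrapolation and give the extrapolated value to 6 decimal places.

-0.586711

Leading term ∝ h^2; use weight 4 = 2^2.
Numerator 4×A(h/2) − A(h) = 4×(-0.5848427122) − (-0.5792383356) = -1.7601325132
Divide by 2^2 − 1 = 3.
So the Richardson estimate is -0.5867108377.
Gap between inputs: 5.604e-03; correction applied: −0.0018681255.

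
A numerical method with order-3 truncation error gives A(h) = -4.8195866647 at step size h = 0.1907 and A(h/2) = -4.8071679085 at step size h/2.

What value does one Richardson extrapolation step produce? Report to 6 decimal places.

-4.805394

With r = 3 the leading error scales as h^3, so the weight is 2^3 = 8.
8×(-4.8071679085) = -38.4573432680; subtract (-4.8195866647) → -33.6377566033
Denominator 8 − 1 = 7.
Extrapolated: (-33.6377566033) / 7 = -4.8053938005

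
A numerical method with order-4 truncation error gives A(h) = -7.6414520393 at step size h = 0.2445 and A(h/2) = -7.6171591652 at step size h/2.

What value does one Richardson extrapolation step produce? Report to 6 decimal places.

r = 4: numerator weight 16, denominator 15.
16*(-7.6171591652) = -121.8745466432; subtract (-7.6414520393) → -114.2330946039
R = (-114.2330946039)/15 = -7.6155396403

-7.615540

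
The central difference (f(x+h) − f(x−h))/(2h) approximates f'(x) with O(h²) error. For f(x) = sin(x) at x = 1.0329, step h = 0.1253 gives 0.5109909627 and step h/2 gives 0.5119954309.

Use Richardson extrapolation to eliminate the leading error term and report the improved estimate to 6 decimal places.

0.512330

Order 2 gives 2^r = 4 and 2^r − 1 = 3.
4 × 0.5119954309 = 2.0479817236; subtract 0.5109909627 → 1.5369907609
Denominator 4 − 1 = 3.
1.5369907609 ÷ 3 = 0.5123302536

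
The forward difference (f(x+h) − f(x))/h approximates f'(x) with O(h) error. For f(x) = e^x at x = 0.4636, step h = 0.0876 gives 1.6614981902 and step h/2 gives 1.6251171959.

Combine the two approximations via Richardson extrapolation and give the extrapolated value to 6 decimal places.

1.588736

r = 1: numerator weight 2, denominator 1.
Weighted: 3.2502343918 − 1.6614981902 = 1.5887362016
R = 1.5887362016/1 = 1.5887362016
Gap between inputs: 3.638e-02; correction applied: −0.0363809943.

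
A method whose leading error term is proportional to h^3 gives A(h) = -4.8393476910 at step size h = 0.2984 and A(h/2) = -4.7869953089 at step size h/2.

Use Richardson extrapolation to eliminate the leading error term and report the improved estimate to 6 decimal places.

Method order is 3; weight 2^3 = 8.
8 × (-4.7869953089) = -38.2959624712; subtract (-4.8393476910) → -33.4566147802
(8 × (-4.7869953089) − (-4.8393476910))/(8 − 1) = -4.7795163972
Correction |R − A(h/2)| = 7.479e-03; gap |A(h/2) − A(h)| = 5.235e-02.

-4.779516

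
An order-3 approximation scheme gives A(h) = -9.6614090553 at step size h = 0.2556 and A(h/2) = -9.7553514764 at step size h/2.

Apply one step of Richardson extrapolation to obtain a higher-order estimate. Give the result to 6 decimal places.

Error is O(h^3); halving h shrinks it by 2^3 = 8.
Numerator 8·A(h/2) − A(h) = 8·(-9.7553514764) − (-9.6614090553) = -68.3814027559
Divide by 2^3 − 1 = 7.
So the Richardson estimate is -9.7687718223.

-9.768772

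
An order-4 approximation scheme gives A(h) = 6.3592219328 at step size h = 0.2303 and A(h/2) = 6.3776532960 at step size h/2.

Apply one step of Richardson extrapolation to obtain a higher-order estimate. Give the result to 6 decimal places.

Method order is 4; weight 2^4 = 16.
16*6.3776532960 − 6.3592219328 = 95.6832308032
Denominator 16 − 1 = 15.
95.6832308032 ÷ 15 = 6.3788820535

6.378882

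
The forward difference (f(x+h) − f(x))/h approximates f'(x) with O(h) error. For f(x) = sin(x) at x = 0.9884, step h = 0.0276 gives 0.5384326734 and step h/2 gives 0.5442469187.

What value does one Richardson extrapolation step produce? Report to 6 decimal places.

0.550061

Error is O(h^1); halving h shrinks it by 2^1 = 2.
2·0.5442469187 = 1.0884938374; subtract 0.5384326734 → 0.5500611640
Denominator 2 − 1 = 1.
R = 0.5500611640/1 = 0.5500611640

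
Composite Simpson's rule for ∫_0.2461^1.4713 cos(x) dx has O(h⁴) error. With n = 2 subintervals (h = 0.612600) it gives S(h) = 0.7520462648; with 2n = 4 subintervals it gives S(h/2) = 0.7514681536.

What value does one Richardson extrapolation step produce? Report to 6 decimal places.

With r = 4 the leading error scales as h^4, so the weight is 2^4 = 16.
16×0.7514681536 − 0.7520462648 = 11.2714441928
Denominator 16 − 1 = 15.
(16×0.7514681536 − 0.7520462648)/(16 − 1) = 0.7514296129

0.751430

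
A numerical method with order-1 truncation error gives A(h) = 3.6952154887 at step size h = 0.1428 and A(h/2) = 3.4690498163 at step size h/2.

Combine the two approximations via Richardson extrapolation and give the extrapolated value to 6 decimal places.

3.242884

Method order is 1; weight 2^1 = 2.
2×3.4690498163 − 3.6952154887 = 3.2428841439
Denominator 2 − 1 = 1.
(2×3.4690498163 − 3.6952154887)/(2 − 1) = 3.2428841439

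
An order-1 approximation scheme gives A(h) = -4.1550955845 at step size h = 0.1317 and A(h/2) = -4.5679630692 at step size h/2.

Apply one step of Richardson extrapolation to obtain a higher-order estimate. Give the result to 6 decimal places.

-4.980831

r = 1: numerator weight 2, denominator 1.
Difference of the inputs: -4.5679630692 − (-4.1550955845) = -0.4128674847
Divide by 2^1 − 1 = 1: (-0.4128674847)/1 = -0.4128674847
R = -4.5679630692 − 0.4128674847 = -4.9808305539
Correction |R − A(h/2)| = 4.129e-01; gap |A(h/2) − A(h)| = 4.129e-01.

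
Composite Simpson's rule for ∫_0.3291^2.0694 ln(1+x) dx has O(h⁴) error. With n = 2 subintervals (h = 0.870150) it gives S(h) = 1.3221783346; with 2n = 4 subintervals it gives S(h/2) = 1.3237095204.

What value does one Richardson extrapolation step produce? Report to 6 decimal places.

With r = 4 the leading error scales as h^4, so the weight is 2^4 = 16.
Numerator 16·A(h/2) − A(h) = 16·1.3237095204 − 1.3221783346 = 19.8571739918
R = 19.8571739918/15 = 1.3238115995

1.323812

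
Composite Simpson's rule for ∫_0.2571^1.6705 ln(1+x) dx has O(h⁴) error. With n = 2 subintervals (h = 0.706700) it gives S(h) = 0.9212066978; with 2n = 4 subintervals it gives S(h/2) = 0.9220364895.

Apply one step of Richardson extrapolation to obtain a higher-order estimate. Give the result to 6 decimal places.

Error is O(h^4); halving h shrinks it by 2^4 = 16.
A(h/2) − A(h) = 0.9220364895 − 0.9212066978 = 0.0008297917
Correction (A(h/2) − A(h))/(16 − 1) = 0.0008297917/15 = 0.0000553194
R = A(h/2) + (A(h/2) − A(h))/15 = 0.9220364895 + 0.0000553194 = 0.9220918089

0.922092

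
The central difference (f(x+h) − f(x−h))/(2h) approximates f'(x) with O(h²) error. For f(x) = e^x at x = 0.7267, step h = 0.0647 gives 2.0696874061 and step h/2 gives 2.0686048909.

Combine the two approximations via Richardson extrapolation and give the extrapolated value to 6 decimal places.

Method order is 2; weight 2^2 = 4.
Numerator 4·A(h/2) − A(h) = 4·2.0686048909 − 2.0696874061 = 6.2047321575
(4·2.0686048909 − 2.0696874061)/(4 − 1) = 2.0682440525

2.068244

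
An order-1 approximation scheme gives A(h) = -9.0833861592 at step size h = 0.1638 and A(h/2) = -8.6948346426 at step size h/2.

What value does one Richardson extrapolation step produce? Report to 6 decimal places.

Method order is 1; weight 2^1 = 2.
2^1*A(h/2) = -17.3896692852; minus A(h) gives -8.3062831260.
Denominator 2 − 1 = 1.
R = (-8.3062831260)/1 = -8.3062831260
Correction |R − A(h/2)| = 3.886e-01; gap |A(h/2) − A(h)| = 3.886e-01.

-8.306283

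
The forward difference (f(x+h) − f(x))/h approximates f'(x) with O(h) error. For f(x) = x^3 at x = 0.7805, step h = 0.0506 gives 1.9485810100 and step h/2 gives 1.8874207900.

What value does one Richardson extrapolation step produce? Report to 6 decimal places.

r = 1, so 2^r = 2.
Weighted: 3.7748415800 − 1.9485810100 = 1.8262605700
Divide by 2^1 − 1 = 1.
1.8262605700 ÷ 1 = 1.8262605700
Shift from A(h/2): −0.0611602200.

1.826261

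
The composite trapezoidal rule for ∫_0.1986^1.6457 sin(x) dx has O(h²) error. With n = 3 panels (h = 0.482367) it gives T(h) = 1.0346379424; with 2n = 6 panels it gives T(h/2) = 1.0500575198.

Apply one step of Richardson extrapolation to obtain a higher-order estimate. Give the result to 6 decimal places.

1.055197

r = 2, so 2^r = 4.
Top: 4(1.0500575198) − (1.0346379424) = 3.1655921368
Denominator 4 − 1 = 3.
So the Richardson estimate is 1.0551973789.
Shift from A(h/2): +0.0051398591.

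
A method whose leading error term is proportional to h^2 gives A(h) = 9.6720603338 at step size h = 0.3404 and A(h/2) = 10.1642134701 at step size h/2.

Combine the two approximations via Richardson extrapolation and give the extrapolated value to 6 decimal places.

r = 2, so 2^r = 4.
Weighted: 40.6568538804 − 9.6720603338 = 30.9847935466
30.9847935466 ÷ 3 = 10.3282645155
Shift from A(h/2): +0.1640510454.

10.328265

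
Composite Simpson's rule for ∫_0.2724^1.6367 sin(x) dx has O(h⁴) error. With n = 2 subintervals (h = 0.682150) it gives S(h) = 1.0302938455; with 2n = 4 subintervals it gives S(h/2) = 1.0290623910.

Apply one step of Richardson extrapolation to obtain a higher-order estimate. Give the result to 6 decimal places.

1.028980

Error is O(h^4); halving h shrinks it by 2^4 = 16.
2^4·A(h/2) = 16.4649982560; minus A(h) gives 15.4347044105.
Denominator 16 − 1 = 15.
(16·1.0290623910 − 1.0302938455)/(16 − 1) = 1.0289802940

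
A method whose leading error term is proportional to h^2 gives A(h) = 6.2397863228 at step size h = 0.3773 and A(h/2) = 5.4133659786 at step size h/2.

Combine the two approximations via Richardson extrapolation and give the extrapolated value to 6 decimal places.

Leading term ∝ h^2; use weight 4 = 2^2.
2^2×A(h/2) = 21.6534639144; minus A(h) gives 15.4136775916.
Divide by 2^2 − 1 = 3.
Result: 5.1378925305

5.137893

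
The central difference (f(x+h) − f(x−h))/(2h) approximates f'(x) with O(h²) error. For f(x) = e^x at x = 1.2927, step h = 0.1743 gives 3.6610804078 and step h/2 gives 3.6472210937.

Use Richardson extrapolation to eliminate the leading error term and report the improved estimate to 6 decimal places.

r = 2, so 2^r = 4.
Top: 4(3.6472210937) − (3.6610804078) = 10.9278039670
Divide by 2^2 − 1 = 3.
Result: 3.6426013223
Shift from A(h/2): −0.0046197714.

3.642601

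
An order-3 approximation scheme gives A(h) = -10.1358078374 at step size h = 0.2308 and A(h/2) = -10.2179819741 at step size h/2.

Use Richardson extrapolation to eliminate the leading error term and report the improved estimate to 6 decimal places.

With r = 3 the leading error scales as h^3, so the weight is 2^3 = 8.
8 × (-10.2179819741) − (-10.1358078374) = -71.6080479554
Denominator 8 − 1 = 7.
Result: -10.2297211365

-10.229721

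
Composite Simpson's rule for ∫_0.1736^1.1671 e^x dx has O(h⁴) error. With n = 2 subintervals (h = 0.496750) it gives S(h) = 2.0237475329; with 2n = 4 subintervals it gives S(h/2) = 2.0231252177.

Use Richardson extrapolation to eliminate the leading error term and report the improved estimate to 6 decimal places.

2.023084

With r = 4 the leading error scales as h^4, so the weight is 2^4 = 16.
Top: 16(2.0231252177) − (2.0237475329) = 30.3462559503
Denominator 16 − 1 = 15.
R = 30.3462559503/15 = 2.0230837300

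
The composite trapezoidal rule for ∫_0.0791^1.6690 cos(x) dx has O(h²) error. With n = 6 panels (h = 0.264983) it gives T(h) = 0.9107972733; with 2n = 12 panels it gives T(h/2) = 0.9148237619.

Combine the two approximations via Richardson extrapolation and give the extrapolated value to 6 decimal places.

0.916166

Method order is 2; weight 2^2 = 4.
4 × 0.9148237619 = 3.6592950476; subtract 0.9107972733 → 2.7484977743
Divide by 2^2 − 1 = 3.
2.7484977743 ÷ 3 = 0.9161659248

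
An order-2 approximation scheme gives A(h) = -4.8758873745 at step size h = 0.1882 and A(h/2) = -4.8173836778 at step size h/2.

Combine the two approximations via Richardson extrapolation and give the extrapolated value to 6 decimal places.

-4.797882

Error is O(h^2); halving h shrinks it by 2^2 = 4.
4·(-4.8173836778) = -19.2695347112; (-19.2695347112) − (-4.8758873745) = -14.3936473367
Denominator 4 − 1 = 3.
Extrapolated: (-14.3936473367) / 3 = -4.7978824456
Shift from A(h/2): +0.0195012322.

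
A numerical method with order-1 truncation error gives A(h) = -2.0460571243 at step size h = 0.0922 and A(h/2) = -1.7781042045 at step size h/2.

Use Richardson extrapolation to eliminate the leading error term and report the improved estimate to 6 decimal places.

Order 1 gives 2^r = 2 and 2^r − 1 = 1.
A(h/2) − A(h) = -1.7781042045 − (-2.0460571243) = 0.2679529198
Divide by 2^1 − 1 = 1: 0.2679529198/1 = 0.2679529198
R = -1.7781042045 + 0.2679529198 = -1.5101512847

-1.510151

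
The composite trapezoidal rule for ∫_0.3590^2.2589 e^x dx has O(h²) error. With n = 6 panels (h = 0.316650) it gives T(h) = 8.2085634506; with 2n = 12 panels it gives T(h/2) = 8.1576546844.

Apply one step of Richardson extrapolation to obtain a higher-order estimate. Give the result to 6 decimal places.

8.140685

Order 2 gives 2^r = 4 and 2^r − 1 = 3.
4·8.1576546844 = 32.6306187376; 32.6306187376 − 8.2085634506 = 24.4220552870
Denominator 4 − 1 = 3.
Result: 8.1406850957
Gap between inputs: 5.091e-02; correction applied: −0.0169695887.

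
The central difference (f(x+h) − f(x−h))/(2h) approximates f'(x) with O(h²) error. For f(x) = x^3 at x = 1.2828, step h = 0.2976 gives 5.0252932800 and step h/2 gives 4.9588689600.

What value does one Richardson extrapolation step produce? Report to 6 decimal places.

4.936728

Leading term ∝ h^2; use weight 4 = 2^2.
Top: 4(4.9588689600) − (5.0252932800) = 14.8101825600
Denominator 4 − 1 = 3.
R = 14.8101825600/3 = 4.9367275200
Correction |R − A(h/2)| = 2.214e-02; gap |A(h/2) − A(h)| = 6.642e-02.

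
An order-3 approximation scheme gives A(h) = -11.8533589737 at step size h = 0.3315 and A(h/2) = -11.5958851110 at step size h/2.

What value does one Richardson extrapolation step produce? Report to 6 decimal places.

The method has order 3: 2^3 = 8.
2^3·A(h/2) = -92.7670808880; minus A(h) gives -80.9137219143.
(8·(-11.5958851110) − (-11.8533589737))/(8 − 1) = -11.5591031306
Gap between inputs: 2.575e-01; correction applied: +0.0367819804.

-11.559103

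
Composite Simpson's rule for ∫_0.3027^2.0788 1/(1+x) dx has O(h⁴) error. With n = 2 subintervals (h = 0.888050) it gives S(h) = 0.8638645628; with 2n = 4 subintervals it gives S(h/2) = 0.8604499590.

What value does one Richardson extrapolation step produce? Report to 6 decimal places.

0.860222

r = 4, so 2^r = 16.
16*0.8604499590 = 13.7671993440; subtract 0.8638645628 → 12.9033347812
12.9033347812 ÷ 15 = 0.8602223187
Shift from A(h/2): −0.0002276403.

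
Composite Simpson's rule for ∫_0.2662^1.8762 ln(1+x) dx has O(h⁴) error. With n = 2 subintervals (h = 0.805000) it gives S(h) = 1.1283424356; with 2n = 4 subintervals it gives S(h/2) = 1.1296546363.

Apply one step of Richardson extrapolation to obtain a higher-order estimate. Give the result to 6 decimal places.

The method has order 4: 2^4 = 16.
16*1.1296546363 − 1.1283424356 = 16.9461317452
R = 16.9461317452/15 = 1.1297421163
Correction |R − A(h/2)| = 8.748e-05; gap |A(h/2) − A(h)| = 1.312e-03.

1.129742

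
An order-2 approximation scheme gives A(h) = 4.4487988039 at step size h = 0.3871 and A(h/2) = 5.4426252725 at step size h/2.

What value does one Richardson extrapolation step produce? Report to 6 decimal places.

5.773901

With r = 2 the leading error scales as h^2, so the weight is 2^2 = 4.
Numerator 4·A(h/2) − A(h) = 4·5.4426252725 − 4.4487988039 = 17.3217022861
Divide by 2^2 − 1 = 3.
R = 17.3217022861/3 = 5.7739007620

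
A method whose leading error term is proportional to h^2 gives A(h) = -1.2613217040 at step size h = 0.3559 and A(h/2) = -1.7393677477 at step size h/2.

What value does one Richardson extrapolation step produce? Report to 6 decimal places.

-1.898716

With r = 2 the leading error scales as h^2, so the weight is 2^2 = 4.
Difference of the inputs: -1.7393677477 − (-1.2613217040) = -0.4780460437
Divide by 2^2 − 1 = 3: (-0.4780460437)/3 = -0.1593486812
R = A(h/2) + (A(h/2) − A(h))/3 = -1.7393677477 − 0.1593486812 = -1.8987164289
Gap between inputs: 4.780e-01; correction applied: −0.1593486812.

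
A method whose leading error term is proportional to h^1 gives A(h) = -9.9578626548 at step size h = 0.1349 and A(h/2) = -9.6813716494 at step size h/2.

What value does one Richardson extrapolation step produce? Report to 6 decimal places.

The method has order 1: 2^1 = 2.
2 × (-9.6813716494) = -19.3627432988; (-19.3627432988) − (-9.9578626548) = -9.4048806440
Denominator 2 − 1 = 1.
(2 × (-9.6813716494) − (-9.9578626548))/(2 − 1) = -9.4048806440

-9.404881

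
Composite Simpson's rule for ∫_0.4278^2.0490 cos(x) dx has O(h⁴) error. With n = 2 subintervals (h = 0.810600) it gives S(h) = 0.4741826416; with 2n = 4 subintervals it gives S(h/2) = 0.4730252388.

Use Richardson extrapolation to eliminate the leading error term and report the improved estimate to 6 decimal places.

0.472948

r = 4, so 2^r = 16.
16·0.4730252388 = 7.5684038208; 7.5684038208 − 0.4741826416 = 7.0942211792
Divide by 2^4 − 1 = 15.
So the Richardson estimate is 0.4729480786.
Correction |R − A(h/2)| = 7.716e-05; gap |A(h/2) − A(h)| = 1.157e-03.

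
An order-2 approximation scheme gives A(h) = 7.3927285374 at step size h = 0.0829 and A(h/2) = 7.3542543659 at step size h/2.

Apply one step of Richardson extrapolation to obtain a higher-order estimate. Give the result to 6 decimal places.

With r = 2 the leading error scales as h^2, so the weight is 2^2 = 4.
Weighted: 29.4170174636 − 7.3927285374 = 22.0242889262
Extrapolated: 22.0242889262 / 3 = 7.3414296421
Shift from A(h/2): −0.0128247238.

7.341430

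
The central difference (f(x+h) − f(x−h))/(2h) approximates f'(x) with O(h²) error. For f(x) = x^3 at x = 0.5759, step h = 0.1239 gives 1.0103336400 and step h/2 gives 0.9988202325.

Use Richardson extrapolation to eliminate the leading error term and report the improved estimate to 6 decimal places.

0.994982

Error is O(h^2); halving h shrinks it by 2^2 = 4.
A(h/2) − A(h) = 0.9988202325 − 1.0103336400 = -0.0115134075
Correction (A(h/2) − A(h))/(4 − 1) = (-0.0115134075)/3 = -0.0038378025
R = A(h/2) + (A(h/2) − A(h))/3 = 0.9988202325 − 0.0038378025 = 0.9949824300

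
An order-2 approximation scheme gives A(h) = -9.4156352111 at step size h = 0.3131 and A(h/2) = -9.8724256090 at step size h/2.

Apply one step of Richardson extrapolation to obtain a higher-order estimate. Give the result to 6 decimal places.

-10.024689

r = 2, so 2^r = 4.
4 × (-9.8724256090) = -39.4897024360; (-39.4897024360) − (-9.4156352111) = -30.0740672249
Denominator 4 − 1 = 3.
R = (-30.0740672249)/3 = -10.0246890750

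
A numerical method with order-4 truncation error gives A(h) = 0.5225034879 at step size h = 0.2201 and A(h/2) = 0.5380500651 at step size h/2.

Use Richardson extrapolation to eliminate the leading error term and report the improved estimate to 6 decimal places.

0.539087

r = 4, so 2^r = 16.
2^4·A(h/2) = 8.6088010416; minus A(h) gives 8.0862975537.
Divide by 2^4 − 1 = 15.
R = 8.0862975537/15 = 0.5390865036
Gap between inputs: 1.555e-02; correction applied: +0.0010364385.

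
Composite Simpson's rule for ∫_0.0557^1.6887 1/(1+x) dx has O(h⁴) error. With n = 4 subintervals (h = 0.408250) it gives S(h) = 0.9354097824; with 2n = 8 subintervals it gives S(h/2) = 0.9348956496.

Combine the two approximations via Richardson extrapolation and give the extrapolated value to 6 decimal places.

Error is O(h^4); halving h shrinks it by 2^4 = 16.
16×0.9348956496 − 0.9354097824 = 14.0229206112
14.0229206112 ÷ 15 = 0.9348613741
Gap between inputs: 5.141e-04; correction applied: −0.0000342755.

0.934861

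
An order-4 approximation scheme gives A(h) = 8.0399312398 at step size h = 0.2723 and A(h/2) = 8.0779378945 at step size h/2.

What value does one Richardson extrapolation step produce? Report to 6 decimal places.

8.080472

Method order is 4; weight 2^4 = 16.
Weighted: 129.2470063120 − 8.0399312398 = 121.2070750722
Extrapolated: 121.2070750722 / 15 = 8.0804716715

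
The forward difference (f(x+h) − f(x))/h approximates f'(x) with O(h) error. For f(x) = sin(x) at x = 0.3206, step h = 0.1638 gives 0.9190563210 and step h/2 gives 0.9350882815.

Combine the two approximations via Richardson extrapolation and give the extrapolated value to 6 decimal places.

0.951120

Order 1 gives 2^r = 2 and 2^r − 1 = 1.
2*0.9350882815 = 1.8701765630; subtract 0.9190563210 → 0.9511202420
0.9511202420 ÷ 1 = 0.9511202420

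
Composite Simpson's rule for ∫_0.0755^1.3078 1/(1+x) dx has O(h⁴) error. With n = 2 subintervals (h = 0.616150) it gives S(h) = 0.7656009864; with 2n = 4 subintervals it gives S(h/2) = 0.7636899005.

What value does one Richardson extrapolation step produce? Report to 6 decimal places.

r = 4: numerator weight 16, denominator 15.
16 × 0.7636899005 = 12.2190384080; subtract 0.7656009864 → 11.4534374216
Denominator 16 − 1 = 15.
R = 11.4534374216/15 = 0.7635624948
Gap between inputs: 1.911e-03; correction applied: −0.0001274057.

0.763562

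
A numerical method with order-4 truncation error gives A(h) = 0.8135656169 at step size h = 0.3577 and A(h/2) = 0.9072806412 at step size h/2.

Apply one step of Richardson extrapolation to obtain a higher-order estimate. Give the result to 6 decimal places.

Method order is 4; weight 2^4 = 16.
Top: 16(0.9072806412) − (0.8135656169) = 13.7029246423
Divide by 2^4 − 1 = 15.
13.7029246423 ÷ 15 = 0.9135283095

0.913528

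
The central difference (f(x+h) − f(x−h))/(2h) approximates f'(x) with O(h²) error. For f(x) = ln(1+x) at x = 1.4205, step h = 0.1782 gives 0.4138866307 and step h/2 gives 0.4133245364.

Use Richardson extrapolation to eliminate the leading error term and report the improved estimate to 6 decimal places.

0.413137

r = 2: numerator weight 4, denominator 3.
Weighted: 1.6532981456 − 0.4138866307 = 1.2394115149
R = 1.2394115149/3 = 0.4131371716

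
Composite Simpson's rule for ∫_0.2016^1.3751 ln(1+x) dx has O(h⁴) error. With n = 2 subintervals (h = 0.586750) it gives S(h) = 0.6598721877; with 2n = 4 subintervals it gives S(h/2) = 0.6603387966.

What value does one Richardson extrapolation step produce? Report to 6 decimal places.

0.660370

r = 4: numerator weight 16, denominator 15.
2^4×A(h/2) = 10.5654207456; minus A(h) gives 9.9055485579.
Divide by 2^4 − 1 = 15.
Extrapolated: 9.9055485579 / 15 = 0.6603699039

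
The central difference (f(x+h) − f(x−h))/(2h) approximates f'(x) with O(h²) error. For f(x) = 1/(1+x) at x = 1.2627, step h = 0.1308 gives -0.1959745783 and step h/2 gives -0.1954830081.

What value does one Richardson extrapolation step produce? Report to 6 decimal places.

-0.195319

r = 2: numerator weight 4, denominator 3.
4·(-0.1954830081) = -0.7819320324; subtract (-0.1959745783) → -0.5859574541
R = (-0.5859574541)/3 = -0.1953191514
Shift from A(h/2): +0.0001638567.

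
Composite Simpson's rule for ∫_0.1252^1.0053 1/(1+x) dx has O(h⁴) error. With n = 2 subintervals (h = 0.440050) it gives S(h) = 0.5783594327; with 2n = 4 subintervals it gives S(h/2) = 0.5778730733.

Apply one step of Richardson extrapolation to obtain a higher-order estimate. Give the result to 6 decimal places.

The method has order 4: 2^4 = 16.
Weighted: 9.2459691728 − 0.5783594327 = 8.6676097401
Denominator 16 − 1 = 15.
So the Richardson estimate is 0.5778406493.

0.577841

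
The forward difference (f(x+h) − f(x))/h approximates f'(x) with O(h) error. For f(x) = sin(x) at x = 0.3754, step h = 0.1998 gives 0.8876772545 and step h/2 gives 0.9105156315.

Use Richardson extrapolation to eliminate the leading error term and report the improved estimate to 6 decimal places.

r = 1, so 2^r = 2.
Top: 2(0.9105156315) − (0.8876772545) = 0.9333540085
Extrapolated: 0.9333540085 / 1 = 0.9333540085

0.933354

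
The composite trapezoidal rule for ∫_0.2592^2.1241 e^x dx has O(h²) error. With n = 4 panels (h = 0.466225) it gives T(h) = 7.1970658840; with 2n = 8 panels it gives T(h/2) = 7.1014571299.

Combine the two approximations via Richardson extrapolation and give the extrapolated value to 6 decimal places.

With r = 2 the leading error scales as h^2, so the weight is 2^2 = 4.
2^2*A(h/2) = 28.4058285196; minus A(h) gives 21.2087626356.
Divide by 2^2 − 1 = 3.
R = 21.2087626356/3 = 7.0695875452

7.069588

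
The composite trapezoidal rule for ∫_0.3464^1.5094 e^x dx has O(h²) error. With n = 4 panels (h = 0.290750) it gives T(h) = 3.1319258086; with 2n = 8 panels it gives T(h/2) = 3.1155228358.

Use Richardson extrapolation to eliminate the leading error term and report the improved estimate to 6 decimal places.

r = 2, so 2^r = 4.
2^2·A(h/2) = 12.4620913432; minus A(h) gives 9.3301655346.
9.3301655346 ÷ 3 = 3.1100551782
Shift from A(h/2): −0.0054676576.

3.110055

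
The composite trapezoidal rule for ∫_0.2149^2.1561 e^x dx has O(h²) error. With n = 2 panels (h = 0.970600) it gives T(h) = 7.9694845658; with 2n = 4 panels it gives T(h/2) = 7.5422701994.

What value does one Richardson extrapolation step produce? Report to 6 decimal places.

With r = 2 the leading error scales as h^2, so the weight is 2^2 = 4.
Weighted: 30.1690807976 − 7.9694845658 = 22.1995962318
Extrapolated: 22.1995962318 / 3 = 7.3998654106
Gap between inputs: 4.272e-01; correction applied: −0.1424047888.

7.399865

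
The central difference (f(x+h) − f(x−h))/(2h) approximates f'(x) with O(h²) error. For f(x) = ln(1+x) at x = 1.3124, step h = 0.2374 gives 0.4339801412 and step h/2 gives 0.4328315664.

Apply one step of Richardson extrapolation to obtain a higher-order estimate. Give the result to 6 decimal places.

0.432449

Method order is 2; weight 2^2 = 4.
4×0.4328315664 − 0.4339801412 = 1.2973461244
Divide by 2^2 − 1 = 3.
(4×0.4328315664 − 0.4339801412)/(4 − 1) = 0.4324487081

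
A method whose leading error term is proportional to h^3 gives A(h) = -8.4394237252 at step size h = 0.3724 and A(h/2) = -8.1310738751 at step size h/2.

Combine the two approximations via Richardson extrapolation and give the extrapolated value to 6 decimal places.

-8.087024

Leading term ∝ h^3; use weight 8 = 2^3.
2^3*A(h/2) = -65.0485910008; minus A(h) gives -56.6091672756.
(8*(-8.1310738751) − (-8.4394237252))/(8 − 1) = -8.0870238965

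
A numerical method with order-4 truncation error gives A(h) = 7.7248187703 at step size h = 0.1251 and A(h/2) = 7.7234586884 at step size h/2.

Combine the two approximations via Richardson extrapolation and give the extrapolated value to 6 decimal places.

r = 4, so 2^r = 16.
Difference of the inputs: 7.7234586884 − 7.7248187703 = -0.0013600819
Correction (A(h/2) − A(h))/(16 − 1) = (-0.0013600819)/15 = -0.0000906721
R = 7.7234586884 − 0.0000906721 = 7.7233680163

7.723368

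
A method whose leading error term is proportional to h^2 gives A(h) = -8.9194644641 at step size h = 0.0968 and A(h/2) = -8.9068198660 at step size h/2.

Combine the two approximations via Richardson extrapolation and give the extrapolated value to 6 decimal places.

-8.902605

r = 2, so 2^r = 4.
Top: 4(-8.9068198660) − (-8.9194644641) = -26.7078149999
Denominator 4 − 1 = 3.
(4*(-8.9068198660) − (-8.9194644641))/(4 − 1) = -8.9026050000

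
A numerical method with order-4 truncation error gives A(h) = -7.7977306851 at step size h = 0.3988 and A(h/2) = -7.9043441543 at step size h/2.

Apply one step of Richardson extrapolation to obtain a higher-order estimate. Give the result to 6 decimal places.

-7.911452

r = 4, so 2^r = 16.
A(h/2) − A(h) = -7.9043441543 − (-7.7977306851) = -0.1066134692
Correction (A(h/2) − A(h))/(16 − 1) = (-0.1066134692)/15 = -0.0071075646
R = A(h/2) + (A(h/2) − A(h))/15 = -7.9043441543 − 0.0071075646 = -7.9114517189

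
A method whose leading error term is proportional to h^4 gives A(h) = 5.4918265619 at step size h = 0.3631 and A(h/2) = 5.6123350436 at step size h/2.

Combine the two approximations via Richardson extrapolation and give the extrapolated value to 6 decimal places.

5.620369

Method order is 4; weight 2^4 = 16.
16·5.6123350436 = 89.7973606976; subtract 5.4918265619 → 84.3055341357
Divide by 2^4 − 1 = 15.
Result: 5.6203689424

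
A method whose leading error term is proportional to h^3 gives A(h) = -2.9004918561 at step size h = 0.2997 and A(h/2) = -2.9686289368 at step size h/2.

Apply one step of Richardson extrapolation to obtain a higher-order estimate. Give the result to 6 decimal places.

-2.978363

r = 3: numerator weight 8, denominator 7.
Numerator 8·A(h/2) − A(h) = 8·(-2.9686289368) − (-2.9004918561) = -20.8485396383
(8·(-2.9686289368) − (-2.9004918561))/(8 − 1) = -2.9783628055
Correction |R − A(h/2)| = 9.734e-03; gap |A(h/2) − A(h)| = 6.814e-02.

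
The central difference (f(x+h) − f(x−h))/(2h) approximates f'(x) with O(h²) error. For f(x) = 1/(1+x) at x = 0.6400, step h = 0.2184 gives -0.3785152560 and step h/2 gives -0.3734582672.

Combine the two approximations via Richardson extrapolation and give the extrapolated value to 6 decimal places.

-0.371773

r = 2: numerator weight 4, denominator 3.
4·(-0.3734582672) − (-0.3785152560) = -1.1153178128
R = (-1.1153178128)/3 = -0.3717726043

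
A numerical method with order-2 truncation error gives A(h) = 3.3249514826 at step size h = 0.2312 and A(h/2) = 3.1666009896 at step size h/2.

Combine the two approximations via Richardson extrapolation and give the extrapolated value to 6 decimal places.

3.113817

With r = 2 the leading error scales as h^2, so the weight is 2^2 = 4.
4 × 3.1666009896 = 12.6664039584; subtract 3.3249514826 → 9.3414524758
Denominator 4 − 1 = 3.
(4 × 3.1666009896 − 3.3249514826)/(4 − 1) = 3.1138174919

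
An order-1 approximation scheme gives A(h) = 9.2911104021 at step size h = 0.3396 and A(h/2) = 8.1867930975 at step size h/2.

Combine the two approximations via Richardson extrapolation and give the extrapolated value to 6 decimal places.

r = 1, so 2^r = 2.
Top: 2(8.1867930975) − (9.2911104021) = 7.0824757929
Divide by 2^1 − 1 = 1.
Result: 7.0824757929
Shift from A(h/2): −1.1043173046.

7.082476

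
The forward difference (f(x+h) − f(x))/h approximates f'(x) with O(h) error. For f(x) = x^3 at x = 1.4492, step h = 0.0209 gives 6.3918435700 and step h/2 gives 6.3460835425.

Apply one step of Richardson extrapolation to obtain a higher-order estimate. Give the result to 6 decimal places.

6.300324

Order 1 gives 2^r = 2 and 2^r − 1 = 1.
2^1·A(h/2) = 12.6921670850; minus A(h) gives 6.3003235150.
6.3003235150 ÷ 1 = 6.3003235150
Correction |R − A(h/2)| = 4.576e-02; gap |A(h/2) − A(h)| = 4.576e-02.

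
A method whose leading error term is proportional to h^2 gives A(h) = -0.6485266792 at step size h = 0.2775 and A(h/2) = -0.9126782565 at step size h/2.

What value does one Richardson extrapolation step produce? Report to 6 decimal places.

-1.000729

Method order is 2; weight 2^2 = 4.
4·(-0.9126782565) = -3.6507130260; (-3.6507130260) − (-0.6485266792) = -3.0021863468
Denominator 4 − 1 = 3.
Result: -1.0007287823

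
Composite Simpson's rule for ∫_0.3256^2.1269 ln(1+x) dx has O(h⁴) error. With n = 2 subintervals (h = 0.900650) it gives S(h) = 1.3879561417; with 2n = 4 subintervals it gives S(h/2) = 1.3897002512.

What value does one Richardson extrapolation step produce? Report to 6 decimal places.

1.389817

r = 4, so 2^r = 16.
16*1.3897002512 = 22.2352040192; 22.2352040192 − 1.3879561417 = 20.8472478775
Divide by 2^4 − 1 = 15.
R = 20.8472478775/15 = 1.3898165252
Shift from A(h/2): +0.0001162740.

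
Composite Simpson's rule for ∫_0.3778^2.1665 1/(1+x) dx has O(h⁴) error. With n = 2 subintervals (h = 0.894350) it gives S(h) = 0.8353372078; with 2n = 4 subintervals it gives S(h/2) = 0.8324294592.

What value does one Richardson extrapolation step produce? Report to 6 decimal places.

r = 4: numerator weight 16, denominator 15.
16*0.8324294592 = 13.3188713472; 13.3188713472 − 0.8353372078 = 12.4835341394
R = 12.4835341394/15 = 0.8322356093
Gap between inputs: 2.908e-03; correction applied: −0.0001938499.

0.832236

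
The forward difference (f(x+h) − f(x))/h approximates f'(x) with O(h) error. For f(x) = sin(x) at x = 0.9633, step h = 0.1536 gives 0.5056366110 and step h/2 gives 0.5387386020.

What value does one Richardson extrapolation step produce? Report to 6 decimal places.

With r = 1 the leading error scales as h^1, so the weight is 2^1 = 2.
2·0.5387386020 = 1.0774772040; 1.0774772040 − 0.5056366110 = 0.5718405930
(2·0.5387386020 − 0.5056366110)/(2 − 1) = 0.5718405930
Correction |R − A(h/2)| = 3.310e-02; gap |A(h/2) − A(h)| = 3.310e-02.

0.571841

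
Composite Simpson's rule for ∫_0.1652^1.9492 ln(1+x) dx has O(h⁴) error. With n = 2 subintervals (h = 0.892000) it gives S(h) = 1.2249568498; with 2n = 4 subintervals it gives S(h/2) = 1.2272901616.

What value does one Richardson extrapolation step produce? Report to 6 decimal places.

Leading term ∝ h^4; use weight 16 = 2^4.
2^4 × A(h/2) = 19.6366425856; minus A(h) gives 18.4116857358.
R = 18.4116857358/15 = 1.2274457157
Correction |R − A(h/2)| = 1.556e-04; gap |A(h/2) − A(h)| = 2.333e-03.

1.227446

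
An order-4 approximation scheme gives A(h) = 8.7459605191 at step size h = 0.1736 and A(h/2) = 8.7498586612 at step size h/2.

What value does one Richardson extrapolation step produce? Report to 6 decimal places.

8.750119

Method order is 4; weight 2^4 = 16.
Numerator 16×A(h/2) − A(h) = 16×8.7498586612 − 8.7459605191 = 131.2517780601
Denominator 16 − 1 = 15.
(16×8.7498586612 − 8.7459605191)/(16 − 1) = 8.7501185373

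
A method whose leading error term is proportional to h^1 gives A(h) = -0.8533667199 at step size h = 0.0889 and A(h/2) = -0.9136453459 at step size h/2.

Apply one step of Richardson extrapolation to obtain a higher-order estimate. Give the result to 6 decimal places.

-0.973924

r = 1, so 2^r = 2.
2*(-0.9136453459) − (-0.8533667199) = -0.9739239719
Denominator 2 − 1 = 1.
(2*(-0.9136453459) − (-0.8533667199))/(2 − 1) = -0.9739239719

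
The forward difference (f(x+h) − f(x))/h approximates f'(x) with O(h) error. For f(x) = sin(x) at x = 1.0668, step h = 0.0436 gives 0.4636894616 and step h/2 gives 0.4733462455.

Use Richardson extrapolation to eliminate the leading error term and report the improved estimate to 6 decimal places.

The method has order 1: 2^1 = 2.
Top: 2(0.4733462455) − (0.4636894616) = 0.4830030294
Denominator 2 − 1 = 1.
Result: 0.4830030294

0.483003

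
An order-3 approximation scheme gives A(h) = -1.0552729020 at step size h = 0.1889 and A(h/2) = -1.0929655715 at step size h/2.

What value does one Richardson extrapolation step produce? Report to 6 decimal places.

Order 3 gives 2^r = 8 and 2^r − 1 = 7.
8×(-1.0929655715) − (-1.0552729020) = -7.6884516700
Extrapolated: (-7.6884516700) / 7 = -1.0983502386

-1.098350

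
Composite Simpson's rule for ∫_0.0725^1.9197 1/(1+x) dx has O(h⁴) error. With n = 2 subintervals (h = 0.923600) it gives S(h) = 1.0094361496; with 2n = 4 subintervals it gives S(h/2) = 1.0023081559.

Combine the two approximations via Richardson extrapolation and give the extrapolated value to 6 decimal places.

With r = 4 the leading error scales as h^4, so the weight is 2^4 = 16.
A(h/2) − A(h) = 1.0023081559 − 1.0094361496 = -0.0071279937
Divide by 2^4 − 1 = 15: (-0.0071279937)/15 = -0.0004751996
R = A(h/2) + (A(h/2) − A(h))/15 = 1.0023081559 − 0.0004751996 = 1.0018329563
Shift from A(h/2): −0.0004751996.

1.001833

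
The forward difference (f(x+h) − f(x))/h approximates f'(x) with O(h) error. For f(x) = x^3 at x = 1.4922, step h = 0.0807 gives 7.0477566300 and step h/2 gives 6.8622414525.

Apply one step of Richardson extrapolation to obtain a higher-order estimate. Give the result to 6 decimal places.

Leading term ∝ h^1; use weight 2 = 2^1.
2×6.8622414525 = 13.7244829050; 13.7244829050 − 7.0477566300 = 6.6767262750
R = 6.6767262750/1 = 6.6767262750

6.676726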